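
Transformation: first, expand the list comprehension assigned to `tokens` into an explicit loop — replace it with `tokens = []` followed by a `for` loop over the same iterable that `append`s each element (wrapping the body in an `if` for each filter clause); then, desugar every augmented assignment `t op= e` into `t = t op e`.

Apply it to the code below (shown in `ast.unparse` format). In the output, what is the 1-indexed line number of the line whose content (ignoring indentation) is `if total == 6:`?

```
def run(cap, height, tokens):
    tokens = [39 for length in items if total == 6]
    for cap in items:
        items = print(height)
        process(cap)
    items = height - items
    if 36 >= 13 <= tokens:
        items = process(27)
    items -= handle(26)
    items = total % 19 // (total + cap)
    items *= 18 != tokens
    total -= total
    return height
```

4

Transformed code:
def run(cap, height, tokens):
    tokens = []
    for length in items:
        if total == 6:
            tokens.append(39)
    for cap in items:
        items = print(height)
        process(cap)
    items = height - items
    if 36 >= 13 <= tokens:
        items = process(27)
    items = items - handle(26)
    items = total % 19 // (total + cap)
    items = items * (18 != tokens)
    total = total - total
    return height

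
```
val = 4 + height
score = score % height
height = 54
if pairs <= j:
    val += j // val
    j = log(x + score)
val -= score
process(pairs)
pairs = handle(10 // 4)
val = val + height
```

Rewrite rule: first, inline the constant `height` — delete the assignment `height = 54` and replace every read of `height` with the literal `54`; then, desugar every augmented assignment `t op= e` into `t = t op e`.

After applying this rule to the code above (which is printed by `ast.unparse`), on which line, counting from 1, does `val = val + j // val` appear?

Transformed code:
val = 4 + 54
score = score % 54
if pairs <= j:
    val = val + j // val
    j = log(x + score)
val = val - score
process(pairs)
pairs = handle(10 // 4)
val = val + 54

4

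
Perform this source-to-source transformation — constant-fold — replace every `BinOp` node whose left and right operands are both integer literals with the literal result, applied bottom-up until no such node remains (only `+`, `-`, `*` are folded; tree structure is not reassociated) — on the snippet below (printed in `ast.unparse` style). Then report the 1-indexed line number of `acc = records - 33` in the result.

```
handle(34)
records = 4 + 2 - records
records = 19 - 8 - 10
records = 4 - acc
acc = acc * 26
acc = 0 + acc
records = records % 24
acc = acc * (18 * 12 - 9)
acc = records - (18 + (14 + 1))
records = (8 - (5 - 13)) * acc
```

9

Transformed code:
handle(34)
records = 6 - records
records = 1
records = 4 - acc
acc = acc * 26
acc = 0 + acc
records = records % 24
acc = acc * 207
acc = records - 33
records = 16 * acc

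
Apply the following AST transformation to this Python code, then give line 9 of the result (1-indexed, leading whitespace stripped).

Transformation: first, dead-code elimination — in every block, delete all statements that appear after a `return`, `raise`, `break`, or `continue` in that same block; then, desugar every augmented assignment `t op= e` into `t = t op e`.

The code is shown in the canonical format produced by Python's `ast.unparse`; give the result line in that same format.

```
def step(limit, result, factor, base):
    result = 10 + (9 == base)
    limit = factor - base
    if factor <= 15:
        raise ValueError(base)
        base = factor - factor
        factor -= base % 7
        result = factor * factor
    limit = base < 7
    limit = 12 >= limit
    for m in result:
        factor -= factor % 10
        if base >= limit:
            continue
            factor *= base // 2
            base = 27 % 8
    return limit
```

factor = factor - factor % 10

Transformed code:
def step(limit, result, factor, base):
    result = 10 + (9 == base)
    limit = factor - base
    if factor <= 15:
        raise ValueError(base)
    limit = base < 7
    limit = 12 >= limit
    for m in result:
        factor = factor - factor % 10
        if base >= limit:
            continue
    return limit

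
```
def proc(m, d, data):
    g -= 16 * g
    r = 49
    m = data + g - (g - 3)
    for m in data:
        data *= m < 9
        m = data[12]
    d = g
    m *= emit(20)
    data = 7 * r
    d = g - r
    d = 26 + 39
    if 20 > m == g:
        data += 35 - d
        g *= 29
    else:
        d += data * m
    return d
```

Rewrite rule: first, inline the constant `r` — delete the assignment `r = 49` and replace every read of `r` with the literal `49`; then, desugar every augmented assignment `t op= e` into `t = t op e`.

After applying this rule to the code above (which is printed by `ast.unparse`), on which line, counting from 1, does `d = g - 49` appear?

Transformed code:
def proc(m, d, data):
    g = g - 16 * g
    m = data + g - (g - 3)
    for m in data:
        data = data * (m < 9)
        m = data[12]
    d = g
    m = m * emit(20)
    data = 7 * 49
    d = g - 49
    d = 26 + 39
    if 20 > m == g:
        data = data + (35 - d)
        g = g * 29
    else:
        d = d + data * m
    return d

10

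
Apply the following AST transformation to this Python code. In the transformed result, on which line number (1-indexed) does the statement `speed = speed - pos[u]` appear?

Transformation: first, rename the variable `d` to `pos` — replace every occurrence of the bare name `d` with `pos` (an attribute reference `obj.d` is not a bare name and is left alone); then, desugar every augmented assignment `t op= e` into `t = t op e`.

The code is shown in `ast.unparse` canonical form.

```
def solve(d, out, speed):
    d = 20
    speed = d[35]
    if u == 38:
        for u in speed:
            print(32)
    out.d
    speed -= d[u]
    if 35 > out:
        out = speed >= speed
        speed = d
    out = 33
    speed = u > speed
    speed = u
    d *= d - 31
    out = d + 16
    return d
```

Transformed code:
def solve(pos, out, speed):
    pos = 20
    speed = pos[35]
    if u == 38:
        for u in speed:
            print(32)
    out.d
    speed = speed - pos[u]
    if 35 > out:
        out = speed >= speed
        speed = pos
    out = 33
    speed = u > speed
    speed = u
    pos = pos * (pos - 31)
    out = pos + 16
    return pos

8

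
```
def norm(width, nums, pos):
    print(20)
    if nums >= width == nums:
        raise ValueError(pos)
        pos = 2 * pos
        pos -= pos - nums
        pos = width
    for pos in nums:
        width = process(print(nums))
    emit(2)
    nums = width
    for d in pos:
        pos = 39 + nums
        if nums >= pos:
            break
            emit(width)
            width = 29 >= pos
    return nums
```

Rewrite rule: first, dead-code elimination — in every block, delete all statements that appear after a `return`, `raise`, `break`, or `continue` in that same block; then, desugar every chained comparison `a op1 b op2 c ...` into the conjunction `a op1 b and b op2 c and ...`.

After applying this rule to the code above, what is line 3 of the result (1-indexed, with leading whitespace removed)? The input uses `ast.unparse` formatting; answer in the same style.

Transformed code:
def norm(width, nums, pos):
    print(20)
    if nums >= width and width == nums:
        raise ValueError(pos)
    for pos in nums:
        width = process(print(nums))
    emit(2)
    nums = width
    for d in pos:
        pos = 39 + nums
        if nums >= pos:
            break
    return nums

if nums >= width and width == nums:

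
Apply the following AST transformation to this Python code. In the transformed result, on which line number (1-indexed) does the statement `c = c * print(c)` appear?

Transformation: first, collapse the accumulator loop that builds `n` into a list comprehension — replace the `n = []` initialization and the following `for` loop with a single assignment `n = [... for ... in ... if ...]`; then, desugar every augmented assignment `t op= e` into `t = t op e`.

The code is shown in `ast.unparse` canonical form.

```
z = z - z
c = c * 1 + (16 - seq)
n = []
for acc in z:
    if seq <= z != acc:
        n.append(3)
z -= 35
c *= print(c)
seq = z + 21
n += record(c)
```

Transformed code:
z = z - z
c = c * 1 + (16 - seq)
n = [3 for acc in z if seq <= z != acc]
z = z - 35
c = c * print(c)
seq = z + 21
n = n + record(c)

5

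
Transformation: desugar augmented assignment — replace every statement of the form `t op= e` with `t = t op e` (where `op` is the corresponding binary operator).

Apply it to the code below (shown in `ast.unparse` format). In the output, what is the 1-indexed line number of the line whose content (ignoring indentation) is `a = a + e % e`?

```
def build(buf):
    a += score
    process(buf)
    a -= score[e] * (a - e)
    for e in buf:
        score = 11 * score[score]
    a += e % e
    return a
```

Transformed code:
def build(buf):
    a = a + score
    process(buf)
    a = a - score[e] * (a - e)
    for e in buf:
        score = 11 * score[score]
    a = a + e % e
    return a

7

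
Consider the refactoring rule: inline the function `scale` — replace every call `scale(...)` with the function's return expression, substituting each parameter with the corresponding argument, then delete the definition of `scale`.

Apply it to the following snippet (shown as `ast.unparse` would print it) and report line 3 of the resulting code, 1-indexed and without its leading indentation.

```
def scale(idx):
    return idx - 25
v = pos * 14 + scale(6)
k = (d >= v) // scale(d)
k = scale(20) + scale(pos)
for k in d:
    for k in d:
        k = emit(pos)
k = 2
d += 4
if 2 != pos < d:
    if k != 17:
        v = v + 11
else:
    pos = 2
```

Transformed code:
v = pos * 14 + (6 - 25)
k = (d >= v) // (d - 25)
k = 20 - 25 + (pos - 25)
for k in d:
    for k in d:
        k = emit(pos)
k = 2
d += 4
if 2 != pos < d:
    if k != 17:
        v = v + 11
else:
    pos = 2

k = 20 - 25 + (pos - 25)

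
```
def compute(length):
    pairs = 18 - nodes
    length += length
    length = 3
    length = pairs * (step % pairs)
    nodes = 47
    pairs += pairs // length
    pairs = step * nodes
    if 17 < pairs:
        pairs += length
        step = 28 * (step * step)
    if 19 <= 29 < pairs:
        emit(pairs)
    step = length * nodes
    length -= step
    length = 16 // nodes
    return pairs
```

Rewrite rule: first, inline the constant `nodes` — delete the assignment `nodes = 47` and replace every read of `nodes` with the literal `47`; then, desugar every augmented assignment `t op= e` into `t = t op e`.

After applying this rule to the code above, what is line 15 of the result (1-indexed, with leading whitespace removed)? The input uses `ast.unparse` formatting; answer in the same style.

Transformed code:
def compute(length):
    pairs = 18 - 47
    length = length + length
    length = 3
    length = pairs * (step % pairs)
    pairs = pairs + pairs // length
    pairs = step * 47
    if 17 < pairs:
        pairs = pairs + length
        step = 28 * (step * step)
    if 19 <= 29 < pairs:
        emit(pairs)
    step = length * 47
    length = length - step
    length = 16 // 47
    return pairs

length = 16 // 47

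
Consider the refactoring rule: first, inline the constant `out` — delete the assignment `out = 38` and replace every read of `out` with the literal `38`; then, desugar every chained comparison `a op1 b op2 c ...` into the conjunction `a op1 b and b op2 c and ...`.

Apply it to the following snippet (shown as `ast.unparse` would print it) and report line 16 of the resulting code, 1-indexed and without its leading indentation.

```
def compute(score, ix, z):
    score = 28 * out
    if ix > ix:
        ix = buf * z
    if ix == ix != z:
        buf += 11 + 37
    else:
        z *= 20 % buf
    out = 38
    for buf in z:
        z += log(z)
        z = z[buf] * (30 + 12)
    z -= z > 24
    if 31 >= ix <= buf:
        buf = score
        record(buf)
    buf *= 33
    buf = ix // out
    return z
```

Transformed code:
def compute(score, ix, z):
    score = 28 * 38
    if ix > ix:
        ix = buf * z
    if ix == ix and ix != z:
        buf += 11 + 37
    else:
        z *= 20 % buf
    for buf in z:
        z += log(z)
        z = z[buf] * (30 + 12)
    z -= z > 24
    if 31 >= ix and ix <= buf:
        buf = score
        record(buf)
    buf *= 33
    buf = ix // 38
    return z

buf *= 33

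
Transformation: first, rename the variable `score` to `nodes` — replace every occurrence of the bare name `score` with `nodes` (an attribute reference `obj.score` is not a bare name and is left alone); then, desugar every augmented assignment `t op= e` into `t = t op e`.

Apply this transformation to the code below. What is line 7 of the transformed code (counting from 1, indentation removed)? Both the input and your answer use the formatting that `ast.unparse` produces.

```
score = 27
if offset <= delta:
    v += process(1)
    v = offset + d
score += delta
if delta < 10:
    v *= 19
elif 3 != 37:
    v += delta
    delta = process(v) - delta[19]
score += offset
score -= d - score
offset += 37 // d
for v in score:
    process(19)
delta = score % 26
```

v = v * 19

Transformed code:
nodes = 27
if offset <= delta:
    v = v + process(1)
    v = offset + d
nodes = nodes + delta
if delta < 10:
    v = v * 19
elif 3 != 37:
    v = v + delta
    delta = process(v) - delta[19]
nodes = nodes + offset
nodes = nodes - (d - nodes)
offset = offset + 37 // d
for v in nodes:
    process(19)
delta = nodes % 26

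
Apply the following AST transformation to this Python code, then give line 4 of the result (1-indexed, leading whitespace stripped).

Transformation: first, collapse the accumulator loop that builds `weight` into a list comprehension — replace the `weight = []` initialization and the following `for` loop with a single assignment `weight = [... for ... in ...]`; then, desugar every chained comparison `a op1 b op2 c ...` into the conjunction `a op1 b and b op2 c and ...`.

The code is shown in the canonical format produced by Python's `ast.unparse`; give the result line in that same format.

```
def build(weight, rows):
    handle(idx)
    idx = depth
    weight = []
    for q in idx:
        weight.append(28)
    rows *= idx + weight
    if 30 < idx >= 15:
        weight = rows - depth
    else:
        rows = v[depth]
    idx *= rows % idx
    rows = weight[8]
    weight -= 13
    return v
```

Transformed code:
def build(weight, rows):
    handle(idx)
    idx = depth
    weight = [28 for q in idx]
    rows *= idx + weight
    if 30 < idx and idx >= 15:
        weight = rows - depth
    else:
        rows = v[depth]
    idx *= rows % idx
    rows = weight[8]
    weight -= 13
    return v

weight = [28 for q in idx]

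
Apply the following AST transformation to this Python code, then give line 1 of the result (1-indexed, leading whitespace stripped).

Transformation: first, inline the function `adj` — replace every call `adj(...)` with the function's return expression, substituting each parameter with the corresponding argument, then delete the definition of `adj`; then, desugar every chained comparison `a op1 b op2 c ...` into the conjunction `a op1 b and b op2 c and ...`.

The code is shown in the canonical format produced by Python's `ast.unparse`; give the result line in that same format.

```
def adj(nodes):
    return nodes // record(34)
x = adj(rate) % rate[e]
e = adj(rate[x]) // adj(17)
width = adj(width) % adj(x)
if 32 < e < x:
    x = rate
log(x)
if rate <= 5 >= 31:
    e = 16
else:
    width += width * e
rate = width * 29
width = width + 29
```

x = rate // record(34) % rate[e]

Transformed code:
x = rate // record(34) % rate[e]
e = rate[x] // record(34) // (17 // record(34))
width = width // record(34) % (x // record(34))
if 32 < e and e < x:
    x = rate
log(x)
if rate <= 5 and 5 >= 31:
    e = 16
else:
    width += width * e
rate = width * 29
width = width + 29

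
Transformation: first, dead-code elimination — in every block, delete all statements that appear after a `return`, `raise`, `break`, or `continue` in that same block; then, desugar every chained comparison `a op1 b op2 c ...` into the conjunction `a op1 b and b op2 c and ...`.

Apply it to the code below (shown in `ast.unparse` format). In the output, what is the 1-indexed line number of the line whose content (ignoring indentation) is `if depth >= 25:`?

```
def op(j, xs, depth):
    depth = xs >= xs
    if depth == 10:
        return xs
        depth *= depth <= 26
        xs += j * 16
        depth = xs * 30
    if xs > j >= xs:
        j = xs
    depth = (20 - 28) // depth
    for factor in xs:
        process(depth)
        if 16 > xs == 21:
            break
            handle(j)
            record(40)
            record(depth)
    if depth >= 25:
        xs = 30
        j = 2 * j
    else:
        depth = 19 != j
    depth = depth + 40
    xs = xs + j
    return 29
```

Transformed code:
def op(j, xs, depth):
    depth = xs >= xs
    if depth == 10:
        return xs
    if xs > j and j >= xs:
        j = xs
    depth = (20 - 28) // depth
    for factor in xs:
        process(depth)
        if 16 > xs and xs == 21:
            break
    if depth >= 25:
        xs = 30
        j = 2 * j
    else:
        depth = 19 != j
    depth = depth + 40
    xs = xs + j
    return 29

12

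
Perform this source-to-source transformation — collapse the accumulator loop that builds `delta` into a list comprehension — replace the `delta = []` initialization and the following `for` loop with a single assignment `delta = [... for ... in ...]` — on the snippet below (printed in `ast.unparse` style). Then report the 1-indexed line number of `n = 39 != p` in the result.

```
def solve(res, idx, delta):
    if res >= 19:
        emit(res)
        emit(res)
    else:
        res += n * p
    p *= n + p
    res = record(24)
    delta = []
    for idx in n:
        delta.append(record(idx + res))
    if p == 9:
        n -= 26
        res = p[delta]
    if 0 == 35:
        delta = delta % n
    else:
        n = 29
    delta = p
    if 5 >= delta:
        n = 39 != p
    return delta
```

19

Transformed code:
def solve(res, idx, delta):
    if res >= 19:
        emit(res)
        emit(res)
    else:
        res += n * p
    p *= n + p
    res = record(24)
    delta = [record(idx + res) for idx in n]
    if p == 9:
        n -= 26
        res = p[delta]
    if 0 == 35:
        delta = delta % n
    else:
        n = 29
    delta = p
    if 5 >= delta:
        n = 39 != p
    return delta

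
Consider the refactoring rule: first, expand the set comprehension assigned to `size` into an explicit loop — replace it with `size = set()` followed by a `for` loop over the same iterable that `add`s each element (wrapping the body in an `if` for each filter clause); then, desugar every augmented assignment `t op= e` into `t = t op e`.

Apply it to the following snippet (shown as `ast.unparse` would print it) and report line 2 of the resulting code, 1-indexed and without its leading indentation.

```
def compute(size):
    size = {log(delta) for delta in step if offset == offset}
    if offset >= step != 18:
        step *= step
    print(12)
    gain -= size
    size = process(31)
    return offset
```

Transformed code:
def compute(size):
    size = set()
    for delta in step:
        if offset == offset:
            size.add(log(delta))
    if offset >= step != 18:
        step = step * step
    print(12)
    gain = gain - size
    size = process(31)
    return offset

size = set()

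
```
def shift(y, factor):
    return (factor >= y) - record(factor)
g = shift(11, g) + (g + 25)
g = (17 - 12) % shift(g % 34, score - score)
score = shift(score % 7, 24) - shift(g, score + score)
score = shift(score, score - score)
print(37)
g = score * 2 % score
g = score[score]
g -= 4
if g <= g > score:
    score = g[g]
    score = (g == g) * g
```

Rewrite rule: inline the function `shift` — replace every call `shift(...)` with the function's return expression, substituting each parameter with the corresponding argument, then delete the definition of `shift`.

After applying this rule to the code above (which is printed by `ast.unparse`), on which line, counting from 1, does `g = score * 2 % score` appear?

6

Transformed code:
g = (g >= 11) - record(g) + (g + 25)
g = (17 - 12) % ((score - score >= g % 34) - record(score - score))
score = (24 >= score % 7) - record(24) - ((score + score >= g) - record(score + score))
score = (score - score >= score) - record(score - score)
print(37)
g = score * 2 % score
g = score[score]
g -= 4
if g <= g > score:
    score = g[g]
    score = (g == g) * g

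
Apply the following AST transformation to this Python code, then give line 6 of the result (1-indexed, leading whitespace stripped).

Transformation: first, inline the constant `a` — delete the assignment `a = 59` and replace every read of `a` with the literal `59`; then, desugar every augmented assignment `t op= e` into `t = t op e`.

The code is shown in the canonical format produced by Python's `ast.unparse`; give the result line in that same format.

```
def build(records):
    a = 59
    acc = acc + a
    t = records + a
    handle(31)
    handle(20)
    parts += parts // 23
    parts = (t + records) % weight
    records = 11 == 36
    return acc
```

parts = parts + parts // 23

Transformed code:
def build(records):
    acc = acc + 59
    t = records + 59
    handle(31)
    handle(20)
    parts = parts + parts // 23
    parts = (t + records) % weight
    records = 11 == 36
    return acc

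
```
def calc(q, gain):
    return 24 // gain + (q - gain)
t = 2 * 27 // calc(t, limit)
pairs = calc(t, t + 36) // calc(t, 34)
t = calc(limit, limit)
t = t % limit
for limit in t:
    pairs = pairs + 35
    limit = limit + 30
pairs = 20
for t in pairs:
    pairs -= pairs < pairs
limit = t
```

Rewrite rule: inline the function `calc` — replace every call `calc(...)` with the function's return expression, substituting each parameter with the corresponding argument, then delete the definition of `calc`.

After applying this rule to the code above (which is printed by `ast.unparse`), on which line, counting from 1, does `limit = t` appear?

Transformed code:
t = 2 * 27 // (24 // limit + (t - limit))
pairs = (24 // (t + 36) + (t - (t + 36))) // (24 // 34 + (t - 34))
t = 24 // limit + (limit - limit)
t = t % limit
for limit in t:
    pairs = pairs + 35
    limit = limit + 30
pairs = 20
for t in pairs:
    pairs -= pairs < pairs
limit = t

11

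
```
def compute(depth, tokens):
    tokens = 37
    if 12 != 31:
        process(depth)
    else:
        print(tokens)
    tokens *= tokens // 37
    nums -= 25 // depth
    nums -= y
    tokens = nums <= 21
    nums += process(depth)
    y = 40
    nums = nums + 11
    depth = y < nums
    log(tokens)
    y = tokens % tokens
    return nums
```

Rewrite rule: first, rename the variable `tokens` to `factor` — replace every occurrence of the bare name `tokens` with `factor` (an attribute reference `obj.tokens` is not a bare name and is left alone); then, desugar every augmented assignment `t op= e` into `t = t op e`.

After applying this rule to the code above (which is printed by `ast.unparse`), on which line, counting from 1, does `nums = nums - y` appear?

9

Transformed code:
def compute(depth, factor):
    factor = 37
    if 12 != 31:
        process(depth)
    else:
        print(factor)
    factor = factor * (factor // 37)
    nums = nums - 25 // depth
    nums = nums - y
    factor = nums <= 21
    nums = nums + process(depth)
    y = 40
    nums = nums + 11
    depth = y < nums
    log(factor)
    y = factor % factor
    return nums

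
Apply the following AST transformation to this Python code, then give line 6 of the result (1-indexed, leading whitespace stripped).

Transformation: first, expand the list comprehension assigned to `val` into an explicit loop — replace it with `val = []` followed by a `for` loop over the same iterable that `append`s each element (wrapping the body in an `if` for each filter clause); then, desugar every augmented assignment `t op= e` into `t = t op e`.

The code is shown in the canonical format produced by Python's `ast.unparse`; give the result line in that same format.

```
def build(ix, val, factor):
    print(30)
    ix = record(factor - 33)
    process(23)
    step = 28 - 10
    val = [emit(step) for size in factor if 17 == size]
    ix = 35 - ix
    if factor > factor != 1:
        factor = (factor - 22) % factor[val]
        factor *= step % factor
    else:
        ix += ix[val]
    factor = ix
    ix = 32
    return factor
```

val = []

Transformed code:
def build(ix, val, factor):
    print(30)
    ix = record(factor - 33)
    process(23)
    step = 28 - 10
    val = []
    for size in factor:
        if 17 == size:
            val.append(emit(step))
    ix = 35 - ix
    if factor > factor != 1:
        factor = (factor - 22) % factor[val]
        factor = factor * (step % factor)
    else:
        ix = ix + ix[val]
    factor = ix
    ix = 32
    return factor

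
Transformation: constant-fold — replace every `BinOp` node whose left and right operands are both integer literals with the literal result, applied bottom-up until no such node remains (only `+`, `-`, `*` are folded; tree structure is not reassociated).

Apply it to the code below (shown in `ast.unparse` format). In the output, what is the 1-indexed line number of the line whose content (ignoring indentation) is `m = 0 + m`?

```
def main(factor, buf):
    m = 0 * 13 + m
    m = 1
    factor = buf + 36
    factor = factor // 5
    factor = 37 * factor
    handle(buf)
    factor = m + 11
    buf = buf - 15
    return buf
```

2

Transformed code:
def main(factor, buf):
    m = 0 + m
    m = 1
    factor = buf + 36
    factor = factor // 5
    factor = 37 * factor
    handle(buf)
    factor = m + 11
    buf = buf - 15
    return buf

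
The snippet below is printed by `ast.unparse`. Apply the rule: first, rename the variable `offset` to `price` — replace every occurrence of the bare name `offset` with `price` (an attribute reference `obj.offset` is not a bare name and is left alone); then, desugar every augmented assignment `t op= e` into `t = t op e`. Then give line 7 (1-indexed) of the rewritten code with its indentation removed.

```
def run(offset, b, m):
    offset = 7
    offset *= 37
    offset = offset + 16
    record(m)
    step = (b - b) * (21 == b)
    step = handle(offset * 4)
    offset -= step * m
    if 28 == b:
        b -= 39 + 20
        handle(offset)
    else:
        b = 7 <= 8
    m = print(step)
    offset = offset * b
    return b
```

step = handle(price * 4)

Transformed code:
def run(price, b, m):
    price = 7
    price = price * 37
    price = price + 16
    record(m)
    step = (b - b) * (21 == b)
    step = handle(price * 4)
    price = price - step * m
    if 28 == b:
        b = b - (39 + 20)
        handle(price)
    else:
        b = 7 <= 8
    m = print(step)
    price = price * b
    return b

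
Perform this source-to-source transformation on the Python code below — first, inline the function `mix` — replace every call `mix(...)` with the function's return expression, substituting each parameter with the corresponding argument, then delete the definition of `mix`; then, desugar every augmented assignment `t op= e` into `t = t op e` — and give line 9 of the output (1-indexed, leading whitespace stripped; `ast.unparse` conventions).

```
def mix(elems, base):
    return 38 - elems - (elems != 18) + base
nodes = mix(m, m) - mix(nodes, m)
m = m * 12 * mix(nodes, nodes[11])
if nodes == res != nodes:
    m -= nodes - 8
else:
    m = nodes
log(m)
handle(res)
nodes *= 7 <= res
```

Transformed code:
nodes = 38 - m - (m != 18) + m - (38 - nodes - (nodes != 18) + m)
m = m * 12 * (38 - nodes - (nodes != 18) + nodes[11])
if nodes == res != nodes:
    m = m - (nodes - 8)
else:
    m = nodes
log(m)
handle(res)
nodes = nodes * (7 <= res)

nodes = nodes * (7 <= res)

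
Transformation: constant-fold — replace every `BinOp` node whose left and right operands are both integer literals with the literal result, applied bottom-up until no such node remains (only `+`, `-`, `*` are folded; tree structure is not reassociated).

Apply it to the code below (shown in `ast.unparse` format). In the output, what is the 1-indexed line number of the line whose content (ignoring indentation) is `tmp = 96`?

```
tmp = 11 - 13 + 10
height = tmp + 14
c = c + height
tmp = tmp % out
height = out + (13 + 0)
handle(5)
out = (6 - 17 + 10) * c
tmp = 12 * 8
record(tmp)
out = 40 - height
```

Transformed code:
tmp = 8
height = tmp + 14
c = c + height
tmp = tmp % out
height = out + 13
handle(5)
out = -1 * c
tmp = 96
record(tmp)
out = 40 - height

8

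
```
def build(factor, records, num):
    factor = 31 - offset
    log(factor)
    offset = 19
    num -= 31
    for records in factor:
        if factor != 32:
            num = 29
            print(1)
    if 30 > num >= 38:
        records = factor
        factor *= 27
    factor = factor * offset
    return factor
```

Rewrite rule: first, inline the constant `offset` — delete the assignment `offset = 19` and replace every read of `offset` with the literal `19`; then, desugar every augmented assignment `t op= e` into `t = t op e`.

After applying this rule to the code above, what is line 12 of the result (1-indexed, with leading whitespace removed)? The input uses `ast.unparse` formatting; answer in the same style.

factor = factor * 19

Transformed code:
def build(factor, records, num):
    factor = 31 - 19
    log(factor)
    num = num - 31
    for records in factor:
        if factor != 32:
            num = 29
            print(1)
    if 30 > num >= 38:
        records = factor
        factor = factor * 27
    factor = factor * 19
    return factor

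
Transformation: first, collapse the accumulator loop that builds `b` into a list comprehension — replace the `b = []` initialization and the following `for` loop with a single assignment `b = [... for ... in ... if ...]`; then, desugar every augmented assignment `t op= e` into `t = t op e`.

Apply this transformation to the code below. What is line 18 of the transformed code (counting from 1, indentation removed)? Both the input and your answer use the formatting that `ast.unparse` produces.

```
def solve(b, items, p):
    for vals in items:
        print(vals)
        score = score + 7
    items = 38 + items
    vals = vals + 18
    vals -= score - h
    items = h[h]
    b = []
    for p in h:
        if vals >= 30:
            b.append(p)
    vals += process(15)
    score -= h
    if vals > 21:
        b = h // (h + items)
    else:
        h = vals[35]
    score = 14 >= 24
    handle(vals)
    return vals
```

Transformed code:
def solve(b, items, p):
    for vals in items:
        print(vals)
        score = score + 7
    items = 38 + items
    vals = vals + 18
    vals = vals - (score - h)
    items = h[h]
    b = [p for p in h if vals >= 30]
    vals = vals + process(15)
    score = score - h
    if vals > 21:
        b = h // (h + items)
    else:
        h = vals[35]
    score = 14 >= 24
    handle(vals)
    return vals

return vals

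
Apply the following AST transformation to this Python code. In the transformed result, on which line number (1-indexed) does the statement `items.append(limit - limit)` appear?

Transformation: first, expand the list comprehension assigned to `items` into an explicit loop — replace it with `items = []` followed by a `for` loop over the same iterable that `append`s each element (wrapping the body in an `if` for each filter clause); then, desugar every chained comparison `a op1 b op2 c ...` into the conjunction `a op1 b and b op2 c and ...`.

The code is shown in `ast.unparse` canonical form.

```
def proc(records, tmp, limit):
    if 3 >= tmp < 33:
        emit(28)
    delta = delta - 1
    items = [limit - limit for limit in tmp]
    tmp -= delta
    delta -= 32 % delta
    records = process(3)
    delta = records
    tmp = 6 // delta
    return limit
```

Transformed code:
def proc(records, tmp, limit):
    if 3 >= tmp and tmp < 33:
        emit(28)
    delta = delta - 1
    items = []
    for limit in tmp:
        items.append(limit - limit)
    tmp -= delta
    delta -= 32 % delta
    records = process(3)
    delta = records
    tmp = 6 // delta
    return limit

7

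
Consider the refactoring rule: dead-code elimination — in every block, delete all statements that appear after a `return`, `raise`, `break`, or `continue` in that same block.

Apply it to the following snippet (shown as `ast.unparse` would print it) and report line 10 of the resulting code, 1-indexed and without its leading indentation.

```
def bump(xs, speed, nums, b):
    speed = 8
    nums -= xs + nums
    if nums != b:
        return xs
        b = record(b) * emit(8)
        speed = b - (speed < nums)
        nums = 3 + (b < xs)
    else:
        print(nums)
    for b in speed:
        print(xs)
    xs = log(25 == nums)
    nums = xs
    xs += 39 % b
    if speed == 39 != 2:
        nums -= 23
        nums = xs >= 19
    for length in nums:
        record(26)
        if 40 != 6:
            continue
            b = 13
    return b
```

Transformed code:
def bump(xs, speed, nums, b):
    speed = 8
    nums -= xs + nums
    if nums != b:
        return xs
    else:
        print(nums)
    for b in speed:
        print(xs)
    xs = log(25 == nums)
    nums = xs
    xs += 39 % b
    if speed == 39 != 2:
        nums -= 23
        nums = xs >= 19
    for length in nums:
        record(26)
        if 40 != 6:
            continue
    return b

xs = log(25 == nums)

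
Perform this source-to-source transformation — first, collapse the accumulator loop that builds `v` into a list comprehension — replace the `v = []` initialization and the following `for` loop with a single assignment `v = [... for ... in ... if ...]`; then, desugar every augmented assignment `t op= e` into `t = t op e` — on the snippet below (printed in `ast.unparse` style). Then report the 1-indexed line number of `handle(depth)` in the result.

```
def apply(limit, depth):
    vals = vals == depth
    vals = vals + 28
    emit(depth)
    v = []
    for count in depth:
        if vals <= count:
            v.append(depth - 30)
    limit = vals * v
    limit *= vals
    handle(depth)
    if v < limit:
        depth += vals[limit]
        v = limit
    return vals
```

8

Transformed code:
def apply(limit, depth):
    vals = vals == depth
    vals = vals + 28
    emit(depth)
    v = [depth - 30 for count in depth if vals <= count]
    limit = vals * v
    limit = limit * vals
    handle(depth)
    if v < limit:
        depth = depth + vals[limit]
        v = limit
    return vals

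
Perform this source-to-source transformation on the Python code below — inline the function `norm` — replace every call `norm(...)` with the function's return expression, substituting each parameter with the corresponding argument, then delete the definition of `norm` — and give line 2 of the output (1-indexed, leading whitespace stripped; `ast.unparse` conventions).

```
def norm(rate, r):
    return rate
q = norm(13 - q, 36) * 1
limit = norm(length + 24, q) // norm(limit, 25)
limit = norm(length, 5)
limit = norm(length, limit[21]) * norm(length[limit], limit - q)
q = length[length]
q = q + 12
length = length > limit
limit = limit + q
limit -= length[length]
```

limit = (length + 24) // limit

Transformed code:
q = (13 - q) * 1
limit = (length + 24) // limit
limit = length
limit = length * length[limit]
q = length[length]
q = q + 12
length = length > limit
limit = limit + q
limit -= length[length]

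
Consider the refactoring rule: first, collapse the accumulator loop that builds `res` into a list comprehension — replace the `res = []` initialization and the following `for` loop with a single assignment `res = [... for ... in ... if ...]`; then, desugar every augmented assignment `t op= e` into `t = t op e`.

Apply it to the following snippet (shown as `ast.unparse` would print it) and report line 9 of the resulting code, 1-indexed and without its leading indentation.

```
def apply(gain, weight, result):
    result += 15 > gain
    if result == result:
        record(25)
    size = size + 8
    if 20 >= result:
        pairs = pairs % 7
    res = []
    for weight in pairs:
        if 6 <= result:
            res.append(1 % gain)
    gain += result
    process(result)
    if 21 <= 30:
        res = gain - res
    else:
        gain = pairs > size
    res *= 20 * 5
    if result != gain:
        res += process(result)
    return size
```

Transformed code:
def apply(gain, weight, result):
    result = result + (15 > gain)
    if result == result:
        record(25)
    size = size + 8
    if 20 >= result:
        pairs = pairs % 7
    res = [1 % gain for weight in pairs if 6 <= result]
    gain = gain + result
    process(result)
    if 21 <= 30:
        res = gain - res
    else:
        gain = pairs > size
    res = res * (20 * 5)
    if result != gain:
        res = res + process(result)
    return size

gain = gain + result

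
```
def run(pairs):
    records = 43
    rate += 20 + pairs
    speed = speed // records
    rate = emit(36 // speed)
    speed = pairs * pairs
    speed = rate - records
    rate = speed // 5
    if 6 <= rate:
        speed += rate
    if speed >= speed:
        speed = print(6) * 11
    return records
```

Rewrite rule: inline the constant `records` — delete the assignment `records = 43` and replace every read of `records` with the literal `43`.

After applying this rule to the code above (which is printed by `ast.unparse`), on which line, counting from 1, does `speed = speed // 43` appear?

3

Transformed code:
def run(pairs):
    rate += 20 + pairs
    speed = speed // 43
    rate = emit(36 // speed)
    speed = pairs * pairs
    speed = rate - 43
    rate = speed // 5
    if 6 <= rate:
        speed += rate
    if speed >= speed:
        speed = print(6) * 11
    return 43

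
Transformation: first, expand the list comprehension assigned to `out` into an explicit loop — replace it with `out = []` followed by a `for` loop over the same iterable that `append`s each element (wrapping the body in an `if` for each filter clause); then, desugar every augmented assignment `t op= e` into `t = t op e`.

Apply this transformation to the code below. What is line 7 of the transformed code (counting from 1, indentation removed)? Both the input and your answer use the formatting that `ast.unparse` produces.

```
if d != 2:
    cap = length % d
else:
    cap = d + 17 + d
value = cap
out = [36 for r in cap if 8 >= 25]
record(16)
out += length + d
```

Transformed code:
if d != 2:
    cap = length % d
else:
    cap = d + 17 + d
value = cap
out = []
for r in cap:
    if 8 >= 25:
        out.append(36)
record(16)
out = out + (length + d)

for r in cap:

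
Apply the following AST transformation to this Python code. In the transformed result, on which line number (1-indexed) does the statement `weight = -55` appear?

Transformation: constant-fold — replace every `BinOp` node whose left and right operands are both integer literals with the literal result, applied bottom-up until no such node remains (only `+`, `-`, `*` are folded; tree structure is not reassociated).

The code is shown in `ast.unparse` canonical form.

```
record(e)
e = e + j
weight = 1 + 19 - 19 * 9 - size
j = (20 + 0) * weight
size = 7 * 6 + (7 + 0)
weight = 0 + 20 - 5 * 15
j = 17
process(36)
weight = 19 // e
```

Transformed code:
record(e)
e = e + j
weight = -151 - size
j = 20 * weight
size = 49
weight = -55
j = 17
process(36)
weight = 19 // e

6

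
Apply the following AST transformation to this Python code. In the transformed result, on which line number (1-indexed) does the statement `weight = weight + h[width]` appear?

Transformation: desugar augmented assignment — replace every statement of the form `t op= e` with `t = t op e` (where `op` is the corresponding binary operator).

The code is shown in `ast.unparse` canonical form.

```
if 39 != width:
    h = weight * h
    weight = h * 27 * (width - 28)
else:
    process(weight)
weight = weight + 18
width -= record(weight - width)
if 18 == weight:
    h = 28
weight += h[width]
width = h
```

Transformed code:
if 39 != width:
    h = weight * h
    weight = h * 27 * (width - 28)
else:
    process(weight)
weight = weight + 18
width = width - record(weight - width)
if 18 == weight:
    h = 28
weight = weight + h[width]
width = h

10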